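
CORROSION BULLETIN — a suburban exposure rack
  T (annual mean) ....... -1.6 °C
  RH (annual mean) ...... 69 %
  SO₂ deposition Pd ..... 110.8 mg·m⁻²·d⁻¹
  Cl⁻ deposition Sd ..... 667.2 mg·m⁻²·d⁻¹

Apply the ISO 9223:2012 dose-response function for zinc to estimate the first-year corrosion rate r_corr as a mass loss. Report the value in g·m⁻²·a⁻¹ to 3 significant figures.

zinc: T≤10 °C ⇒ hinge +0.038·(-1.6−10) = -0.4408
  Pd branch = 0.0129·Pd^0.44·e^(0.046·RH+f) = 1.575 μm/a
  Cl⁻ term: 0.0175·667.2^0.57·exp(0.008·69+0.085·-1.6) = 1.08
  sum: 1.575 + 1.08 → r_corr = 2.655 μm/a
Convert to mass loss: 2.655 μm/a × 7.14 g/cm³ = 18.96 g·m⁻²·a⁻¹

r_corr = 19.0 g·m⁻²·a⁻¹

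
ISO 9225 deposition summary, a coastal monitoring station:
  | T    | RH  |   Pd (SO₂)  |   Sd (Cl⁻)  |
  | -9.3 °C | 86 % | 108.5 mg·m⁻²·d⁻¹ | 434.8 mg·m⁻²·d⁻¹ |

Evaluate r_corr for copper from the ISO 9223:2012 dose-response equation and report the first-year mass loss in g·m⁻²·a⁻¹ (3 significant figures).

r_corr = 8.89 g·m⁻²·a⁻¹

copper: T≤10 °C ⇒ hinge +0.126·(-9.3−10) = -2.4318
  sulphur-dioxide contribution → 0.2518 μm/a
  chloride contribution → 0.7408 μm/a
  total first-year rate 0.9926 μm/a
Convert to mass loss: 0.9926 μm/a × 8.96 g/cm³ = 8.894 g·m⁻²·a⁻¹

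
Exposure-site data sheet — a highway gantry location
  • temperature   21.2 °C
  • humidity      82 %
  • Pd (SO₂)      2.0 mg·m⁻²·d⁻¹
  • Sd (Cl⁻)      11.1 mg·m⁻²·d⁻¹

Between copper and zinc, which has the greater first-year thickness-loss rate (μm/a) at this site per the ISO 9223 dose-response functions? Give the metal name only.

copper

copper: T>10 °C ⇒ hinge -0.080·(21.2−10) = -0.8960
  SO₂ term: 0.0053·2.0^0.26·exp(0.059·82-0.8960) = 0.327
  Sd branch = 0.01025·Sd^0.27·e^(0.036·RH+0.049·T) = 1.062 μm/a
  sum: 0.327 + 1.062 → r_corr = 1.389 μm/a
zinc: temperature factor f = -0.071·(11.2) = -0.7952
  Pd branch = 0.0129·Pd^0.44·e^(0.046·RH+f) = 0.3434 μm/a
  Cl⁻ term: 0.0175·11.1^0.57·exp(0.008·82+0.085·21.2) = 0.8061
  r_corr = 0.3434 + 0.8061 = 1.15 μm/a
Ordering by μm/a: copper (1.39) > zinc (1.15)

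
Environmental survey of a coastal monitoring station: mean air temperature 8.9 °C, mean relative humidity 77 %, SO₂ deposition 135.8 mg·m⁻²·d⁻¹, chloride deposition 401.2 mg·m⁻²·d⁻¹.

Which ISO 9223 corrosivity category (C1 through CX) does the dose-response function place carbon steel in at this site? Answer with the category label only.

carbon steel: T≤10 °C ⇒ hinge +0.150·(8.9−10) = -0.1650
  sulphur-dioxide contribution → 90 μm/a
  chloride contribution → 76 μm/a
  ⇒ r_corr(carbon steel) = 166 μm/a
Category bounds: 80…200 μm/a bracket r_corr ⇒ C5

C5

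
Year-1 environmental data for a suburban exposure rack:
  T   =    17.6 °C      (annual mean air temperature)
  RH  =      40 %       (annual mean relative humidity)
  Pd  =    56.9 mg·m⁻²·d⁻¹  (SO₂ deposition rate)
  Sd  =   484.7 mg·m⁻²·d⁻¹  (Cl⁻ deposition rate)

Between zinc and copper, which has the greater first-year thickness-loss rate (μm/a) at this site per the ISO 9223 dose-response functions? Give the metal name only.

zinc

zinc: T>10 °C ⇒ hinge -0.071·(17.6−10) = -0.5396
  Pd branch = 0.0129·Pd^0.44·e^(0.046·RH+f) = 0.2803 μm/a
  Cl⁻ term: 0.0175·484.7^0.57·exp(0.008·40+0.085·17.6) = 3.651
  r_corr = 0.2803 + 3.651 = 3.931 μm/a
copper: temperature factor f = -0.080·(7.6) = -0.6080
  Pd branch = 0.0053·Pd^0.26·e^(0.059·RH+f) = 0.0874 μm/a
  Cl⁻ term: 0.01025·484.7^0.27·exp(0.036·40+0.049·17.6) = 0.5442
  r_corr = 0.0874 + 0.5442 = 0.6315 μm/a
Ordering by μm/a: zinc (3.93) > copper (0.632)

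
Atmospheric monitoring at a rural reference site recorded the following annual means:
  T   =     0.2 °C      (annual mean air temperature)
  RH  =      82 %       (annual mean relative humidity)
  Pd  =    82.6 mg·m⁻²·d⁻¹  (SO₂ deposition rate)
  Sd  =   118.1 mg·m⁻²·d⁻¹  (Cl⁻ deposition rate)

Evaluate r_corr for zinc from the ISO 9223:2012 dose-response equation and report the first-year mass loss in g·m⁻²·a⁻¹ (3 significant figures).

zinc: temperature factor f = +0.038·(-9.8) = -0.3724
  SO₂ term: 0.0129·82.6^0.44·exp(0.046·82-0.3724) = 2.695
  Cl⁻ term: 0.0175·118.1^0.57·exp(0.008·82+0.085·0.2) = 0.5206
  r_corr = 2.695 + 0.5206 = 3.215 μm/a
Convert to mass loss: 3.215 μm/a × 7.14 g/cm³ = 22.96 g·m⁻²·a⁻¹

r_corr = 23.0 g·m⁻²·a⁻¹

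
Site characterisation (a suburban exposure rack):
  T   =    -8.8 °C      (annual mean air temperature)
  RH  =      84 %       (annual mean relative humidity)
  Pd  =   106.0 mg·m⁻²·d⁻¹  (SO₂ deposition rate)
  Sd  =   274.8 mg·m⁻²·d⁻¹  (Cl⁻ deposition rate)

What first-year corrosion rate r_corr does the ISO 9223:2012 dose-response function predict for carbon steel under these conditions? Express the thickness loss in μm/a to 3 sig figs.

carbon steel: f(T) = +0.150·(T−10) [T≤10 °C] = -2.8200
  sulphur-dioxide contribution → 6.398 μm/a
  chloride contribution → 37.31 μm/a
  ⇒ r_corr(carbon steel) = 43.7 μm/a

r_corr = 43.7 μm/a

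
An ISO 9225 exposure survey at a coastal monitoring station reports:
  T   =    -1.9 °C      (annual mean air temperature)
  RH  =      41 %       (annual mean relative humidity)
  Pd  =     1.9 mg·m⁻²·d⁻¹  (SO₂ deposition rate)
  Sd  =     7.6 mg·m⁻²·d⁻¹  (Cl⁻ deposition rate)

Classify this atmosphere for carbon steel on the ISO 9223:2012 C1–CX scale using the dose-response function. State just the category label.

C2

carbon steel: T≤10 °C ⇒ hinge +0.150·(-1.9−10) = -1.7850
  sulphur-dioxide contribution → 0.9415 μm/a
  chloride contribution → 1.286 μm/a
  total first-year rate 2.228 μm/a
ISO 9223 Table 2 (carbon steel): 1.3 < 2.23 ≤ 25 μm/a ⇒ C2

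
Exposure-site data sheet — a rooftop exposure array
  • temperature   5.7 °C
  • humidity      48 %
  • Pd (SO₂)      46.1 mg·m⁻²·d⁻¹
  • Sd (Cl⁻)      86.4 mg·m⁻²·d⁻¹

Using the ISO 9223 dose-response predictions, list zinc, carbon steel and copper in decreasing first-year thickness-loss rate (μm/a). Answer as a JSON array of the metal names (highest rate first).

zinc: T≤10 °C ⇒ hinge +0.038·(5.7−10) = -0.1634
  sulphur-dioxide contribution → 0.5377 μm/a
  chloride contribution → 0.5297 μm/a
  ⇒ r_corr(zinc) = 1.067 μm/a
carbon steel: T≤10 °C ⇒ hinge +0.150·(5.7−10) = -0.6450
  sulphur-dioxide contribution → 17.78 μm/a
  chloride contribution → 9.912 μm/a
  ⇒ r_corr(carbon steel) = 27.69 μm/a
copper: T≤10 °C ⇒ hinge +0.126·(5.7−10) = -0.5418
  sulphur-dioxide contribution → 0.1417 μm/a
  chloride contribution → 0.2543 μm/a
  total first-year rate 0.396 μm/a
Ordering by μm/a: carbon steel (27.7) > zinc (1.07) > copper (0.396)

["carbon steel", "zinc", "copper"]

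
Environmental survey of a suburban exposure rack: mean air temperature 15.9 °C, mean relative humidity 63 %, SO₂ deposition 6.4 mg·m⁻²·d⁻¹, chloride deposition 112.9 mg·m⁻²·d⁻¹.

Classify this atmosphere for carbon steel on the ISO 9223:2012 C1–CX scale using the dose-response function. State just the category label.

C3

carbon steel: T>10 °C ⇒ hinge -0.054·(15.9−10) = -0.3186
  Pd branch = 1.77·Pd^0.52·e^(0.02·RH+f) = 11.91 μm/a
  Cl⁻ term: 0.102·112.9^0.62·exp(0.033·63+0.04·15.9) = 28.87
  sum: 11.91 + 28.87 → r_corr = 40.78 μm/a
Category bounds: 25…50 μm/a bracket r_corr ⇒ C3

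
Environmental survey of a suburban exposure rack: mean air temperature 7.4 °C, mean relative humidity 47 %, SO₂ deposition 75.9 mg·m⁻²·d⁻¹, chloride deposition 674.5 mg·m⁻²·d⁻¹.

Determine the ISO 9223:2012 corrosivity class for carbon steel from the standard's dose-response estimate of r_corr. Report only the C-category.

C4

carbon steel: temperature factor f = +0.150·(-2.6) = -0.3900
  Pd branch = 1.77·Pd^0.52·e^(0.02·RH+f) = 29.14 μm/a
  Cl⁻ term: 0.102·674.5^0.62·exp(0.033·47+0.04·7.4) = 36.7
  sum: 29.14 + 36.7 → r_corr = 65.85 μm/a
65.8 μm/a falls in (50, 80] for carbon steel → category C4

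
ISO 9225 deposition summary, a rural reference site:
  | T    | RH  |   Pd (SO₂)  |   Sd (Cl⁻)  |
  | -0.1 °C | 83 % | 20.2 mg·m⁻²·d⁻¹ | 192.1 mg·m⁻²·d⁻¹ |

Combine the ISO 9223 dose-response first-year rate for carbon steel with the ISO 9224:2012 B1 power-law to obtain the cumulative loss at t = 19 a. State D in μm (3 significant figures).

D(19) = 237 μm

carbon steel: T≤10 °C ⇒ hinge +0.150·(-0.1−10) = -1.5150
  SO₂ term: 1.77·20.2^0.52·exp(0.02·83-1.5150) = 9.766
  Cl⁻ term: 0.102·192.1^0.62·exp(0.033·83+0.04·-0.1) = 40.94
  r_corr = 9.766 + 40.94 = 50.71 μm/a
ISO 9224: D(t) = r_corr · t^b with b = 0.523 (carbon steel, B1)
  D(19) = 50.71 × 19^0.523 = 50.71 × 4.664 = 236.5 μm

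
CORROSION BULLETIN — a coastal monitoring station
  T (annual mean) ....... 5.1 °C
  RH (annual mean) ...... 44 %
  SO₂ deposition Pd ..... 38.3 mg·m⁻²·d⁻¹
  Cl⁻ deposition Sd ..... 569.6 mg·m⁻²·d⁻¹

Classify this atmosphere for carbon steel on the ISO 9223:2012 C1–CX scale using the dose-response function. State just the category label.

C3

carbon steel: f(T) = +0.150·(T−10) [T≤10 °C] = -0.7350
  Pd branch = 1.77·Pd^0.52·e^(0.02·RH+f) = 13.62 μm/a
  Cl⁻ term: 0.102·569.6^0.62·exp(0.033·44+0.04·5.1) = 27.31
  r_corr = 13.62 + 27.31 = 40.93 μm/a
ISO 9223 Table 2 (carbon steel): 25 < 40.9 ≤ 50 μm/a ⇒ C3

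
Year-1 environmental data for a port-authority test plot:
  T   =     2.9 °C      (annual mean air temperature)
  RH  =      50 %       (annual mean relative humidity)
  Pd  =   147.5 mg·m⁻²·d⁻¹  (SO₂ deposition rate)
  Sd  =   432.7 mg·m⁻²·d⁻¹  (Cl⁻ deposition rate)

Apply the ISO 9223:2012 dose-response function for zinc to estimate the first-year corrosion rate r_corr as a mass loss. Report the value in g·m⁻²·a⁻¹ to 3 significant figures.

zinc: temperature factor f = +0.038·(-7.1) = -0.2698
  SO₂ term: 0.0129·147.5^0.44·exp(0.046·50-0.2698) = 0.8842
  Sd branch = 0.0175·Sd^0.57·e^(0.008·RH+0.085·T) = 1.063 μm/a
  sum: 0.8842 + 1.063 → r_corr = 1.947 μm/a
Convert to mass loss: 1.947 μm/a × 7.14 g/cm³ = 13.9 g·m⁻²·a⁻¹

r_corr = 13.9 g·m⁻²·a⁻¹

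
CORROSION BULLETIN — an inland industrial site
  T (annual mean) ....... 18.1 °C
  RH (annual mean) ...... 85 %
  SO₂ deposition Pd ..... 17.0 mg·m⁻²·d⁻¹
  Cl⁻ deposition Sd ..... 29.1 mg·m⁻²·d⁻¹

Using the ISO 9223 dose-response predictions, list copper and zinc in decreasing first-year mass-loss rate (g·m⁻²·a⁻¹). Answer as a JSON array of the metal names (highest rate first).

["copper", "zinc"]

copper: T>10 °C ⇒ hinge -0.080·(18.1−10) = -0.6480
  SO₂ term: 0.0053·17.0^0.26·exp(0.059·85-0.6480) = 0.8725
  Cl⁻ term: 0.01025·29.1^0.27·exp(0.036·85+0.049·18.1) = 1.319
  sum: 0.8725 + 1.319 → r_corr = 2.191 μm/a
  mass loss = 2.191 μm/a × 8.96 g/cm³ = 19.63 g·m⁻²·a⁻¹
zinc: temperature factor f = -0.071·(8.1) = -0.5751
  SO₂ term: 0.0129·17.0^0.44·exp(0.046·85-0.5751) = 1.26
  Cl⁻ term: 0.0175·29.1^0.57·exp(0.008·85+0.085·18.1) = 1.099
  r_corr = 1.26 + 1.099 = 2.359 μm/a
  mass loss = 2.359 μm/a × 7.14 g/cm³ = 16.84 g·m⁻²·a⁻¹
Ordering by g·m⁻²·a⁻¹: copper (19.6) > zinc (16.8)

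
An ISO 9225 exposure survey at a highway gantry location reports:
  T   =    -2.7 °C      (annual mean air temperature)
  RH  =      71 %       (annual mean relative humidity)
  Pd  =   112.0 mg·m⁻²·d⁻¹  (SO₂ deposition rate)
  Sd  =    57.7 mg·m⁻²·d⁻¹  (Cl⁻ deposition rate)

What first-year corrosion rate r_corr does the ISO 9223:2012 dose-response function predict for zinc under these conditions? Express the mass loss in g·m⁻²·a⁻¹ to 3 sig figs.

r_corr = 13.6 g·m⁻²·a⁻¹

zinc: f(T) = +0.038·(T−10) [T≤10 °C] = -0.4826
  sulphur-dioxide contribution → 1.664 μm/a
  chloride contribution → 0.2477 μm/a
  total first-year rate 1.911 μm/a
Convert to mass loss: 1.911 μm/a × 7.14 g/cm³ = 13.65 g·m⁻²·a⁻¹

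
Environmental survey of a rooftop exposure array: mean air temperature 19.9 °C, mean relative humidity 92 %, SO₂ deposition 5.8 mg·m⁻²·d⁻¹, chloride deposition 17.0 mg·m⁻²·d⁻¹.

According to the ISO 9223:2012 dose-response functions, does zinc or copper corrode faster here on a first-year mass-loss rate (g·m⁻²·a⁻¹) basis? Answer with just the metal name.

copper

zinc: T>10 °C ⇒ hinge -0.071·(19.9−10) = -0.7029
  sulphur-dioxide contribution → 0.9532 μm/a
  chloride contribution → 0.9969 μm/a
  total first-year rate 1.95 μm/a
  mass loss = 1.95 μm/a × 7.14 g/cm³ = 13.92 g·m⁻²·a⁻¹
copper: f(T) = -0.080·(T−10) [T>10 °C] = -0.7920
  sulphur-dioxide contribution → 0.8633 μm/a
  chloride contribution → 1.603 μm/a
  total first-year rate 2.466 μm/a
  mass loss = 2.466 μm/a × 8.96 g/cm³ = 22.09 g·m⁻²·a⁻¹
Ordering by g·m⁻²·a⁻¹: copper (22.1) > zinc (13.9)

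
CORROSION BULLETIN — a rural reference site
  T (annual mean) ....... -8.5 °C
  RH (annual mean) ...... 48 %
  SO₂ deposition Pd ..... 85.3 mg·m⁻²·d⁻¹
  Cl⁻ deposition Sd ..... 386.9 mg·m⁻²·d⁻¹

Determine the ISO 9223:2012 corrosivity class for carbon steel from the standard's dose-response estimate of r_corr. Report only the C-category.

carbon steel: temperature factor f = +0.150·(-18.5) = -2.7750
  sulphur-dioxide contribution → 2.91 μm/a
  chloride contribution → 14.23 μm/a
  total first-year rate 17.14 μm/a
Category bounds: 1.3…25 μm/a bracket r_corr ⇒ C2

C2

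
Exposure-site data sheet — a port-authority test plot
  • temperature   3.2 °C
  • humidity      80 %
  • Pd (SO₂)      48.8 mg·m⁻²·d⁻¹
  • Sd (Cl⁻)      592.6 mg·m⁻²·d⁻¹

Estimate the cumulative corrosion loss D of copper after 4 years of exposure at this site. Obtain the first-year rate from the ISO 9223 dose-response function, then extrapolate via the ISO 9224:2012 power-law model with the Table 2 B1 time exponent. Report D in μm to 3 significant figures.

D(4) = 4.77 μm

copper: T≤10 °C ⇒ hinge +0.126·(3.2−10) = -0.8568
  SO₂ term: 0.0053·48.8^0.26·exp(0.059·80-0.8568) = 0.6935
  Sd branch = 0.01025·Sd^0.27·e^(0.036·RH+0.049·T) = 1.197 μm/a
  r_corr = 0.6935 + 1.197 = 1.891 μm/a
ISO 9224: D(t) = r_corr · t^b with b = 0.667 (copper, B1)
  D(4) = 1.891 × 4^0.667 = 1.891 × 2.521 = 4.767 μm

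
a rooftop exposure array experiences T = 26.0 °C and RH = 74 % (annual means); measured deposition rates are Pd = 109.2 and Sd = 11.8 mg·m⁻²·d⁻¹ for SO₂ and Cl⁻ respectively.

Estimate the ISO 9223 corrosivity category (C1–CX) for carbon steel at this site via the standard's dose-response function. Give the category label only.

carbon steel: f(T) = -0.054·(T−10) [T>10 °C] = -0.8640
  sulphur-dioxide contribution → 37.62 μm/a
  chloride contribution → 15.32 μm/a
  ⇒ r_corr(carbon steel) = 52.94 μm/a
Category bounds: 50…80 μm/a bracket r_corr ⇒ C4

C4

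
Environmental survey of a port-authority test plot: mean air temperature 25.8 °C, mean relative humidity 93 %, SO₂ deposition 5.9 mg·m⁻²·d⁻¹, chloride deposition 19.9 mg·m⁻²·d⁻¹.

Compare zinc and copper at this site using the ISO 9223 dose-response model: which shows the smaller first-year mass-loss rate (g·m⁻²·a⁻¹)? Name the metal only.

zinc

zinc: T>10 °C ⇒ hinge -0.071·(25.8−10) = -1.1218
  Pd branch = 0.0129·Pd^0.44·e^(0.046·RH+f) = 0.6614 μm/a
  Cl⁻ term: 0.0175·19.9^0.57·exp(0.008·93+0.085·25.8) = 1.815
  sum: 0.6614 + 1.815 → r_corr = 2.477 μm/a
  mass loss = 2.477 μm/a × 7.14 g/cm³ = 17.68 g·m⁻²·a⁻¹
copper: T>10 °C ⇒ hinge -0.080·(25.8−10) = -1.2640
  SO₂ term: 0.0053·5.9^0.26·exp(0.059·93-1.2640) = 0.5738
  Cl⁻ term: 0.01025·19.9^0.27·exp(0.036·93+0.049·25.8) = 2.315
  r_corr = 0.5738 + 2.315 = 2.888 μm/a
  mass loss = 2.888 μm/a × 8.96 g/cm³ = 25.88 g·m⁻²·a⁻¹
Ordering by g·m⁻²·a⁻¹: copper (25.9) > zinc (17.7)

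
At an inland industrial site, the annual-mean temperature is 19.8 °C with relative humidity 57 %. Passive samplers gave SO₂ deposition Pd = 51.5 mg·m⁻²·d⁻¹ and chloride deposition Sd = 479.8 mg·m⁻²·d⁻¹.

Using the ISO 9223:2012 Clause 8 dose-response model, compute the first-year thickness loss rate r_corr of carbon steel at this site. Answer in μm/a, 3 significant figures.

r_corr = 93.2 μm/a

carbon steel: f(T) = -0.054·(T−10) [T>10 °C] = -0.5292
  sulphur-dioxide contribution → 25.32 μm/a
  chloride contribution → 67.88 μm/a
  total first-year rate 93.19 μm/a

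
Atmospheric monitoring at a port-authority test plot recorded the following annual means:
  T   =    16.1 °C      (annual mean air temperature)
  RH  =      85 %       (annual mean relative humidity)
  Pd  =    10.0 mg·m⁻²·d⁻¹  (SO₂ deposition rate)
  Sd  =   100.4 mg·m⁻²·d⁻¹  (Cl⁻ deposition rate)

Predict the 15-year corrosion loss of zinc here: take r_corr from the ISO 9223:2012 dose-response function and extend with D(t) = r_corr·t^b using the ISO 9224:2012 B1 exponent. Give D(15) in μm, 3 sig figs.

zinc: temperature factor f = -0.071·(6.1) = -0.4331
  Pd branch = 0.0129·Pd^0.44·e^(0.046·RH+f) = 1.15 μm/a
  Sd branch = 0.0175·Sd^0.57·e^(0.008·RH+0.085·T) = 1.878 μm/a
  sum: 1.15 + 1.878 → r_corr = 3.028 μm/a
Power-law: D(15) = r_corr · 15^0.813
  D(15) = 3.028 × 15^0.813 = 3.028 × 9.04 = 27.37 μm

D(15) = 27.4 μm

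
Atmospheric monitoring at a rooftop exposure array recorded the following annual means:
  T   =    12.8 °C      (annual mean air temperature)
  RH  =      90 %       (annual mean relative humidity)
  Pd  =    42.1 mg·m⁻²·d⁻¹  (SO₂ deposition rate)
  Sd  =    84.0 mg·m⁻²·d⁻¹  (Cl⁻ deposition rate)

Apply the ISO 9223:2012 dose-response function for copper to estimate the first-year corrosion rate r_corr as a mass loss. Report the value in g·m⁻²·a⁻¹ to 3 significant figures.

r_corr = 34.8 g·m⁻²·a⁻¹

copper: T>10 °C ⇒ hinge -0.080·(12.8−10) = -0.2240
  sulphur-dioxide contribution → 2.267 μm/a
  chloride contribution → 1.621 μm/a
  total first-year rate 3.888 μm/a
Convert to mass loss: 3.888 μm/a × 8.96 g/cm³ = 34.83 g·m⁻²·a⁻¹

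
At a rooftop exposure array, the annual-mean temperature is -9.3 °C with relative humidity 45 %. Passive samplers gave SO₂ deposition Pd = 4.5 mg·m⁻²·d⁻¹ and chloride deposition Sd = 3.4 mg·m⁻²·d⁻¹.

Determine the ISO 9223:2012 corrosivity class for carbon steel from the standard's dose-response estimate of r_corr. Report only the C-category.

C1

carbon steel: T≤10 °C ⇒ hinge +0.150·(-9.3−10) = -2.8950
  Pd branch = 1.77·Pd^0.52·e^(0.02·RH+f) = 0.5263 μm/a
  Cl⁻ term: 0.102·3.4^0.62·exp(0.033·45+0.04·-9.3) = 0.663
  r_corr = 0.5263 + 0.663 = 1.189 μm/a
Category bounds: 0…1.3 μm/a bracket r_corr ⇒ C1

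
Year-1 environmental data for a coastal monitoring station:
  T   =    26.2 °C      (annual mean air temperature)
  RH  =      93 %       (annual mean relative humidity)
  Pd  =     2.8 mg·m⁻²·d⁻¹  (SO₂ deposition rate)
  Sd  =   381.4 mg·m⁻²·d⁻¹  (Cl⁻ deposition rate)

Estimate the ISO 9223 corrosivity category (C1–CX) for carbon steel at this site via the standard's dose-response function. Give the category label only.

CX

carbon steel: f(T) = -0.054·(T−10) [T>10 °C] = -0.8748
  SO₂ term: 1.77·2.8^0.52·exp(0.02·93-0.8748) = 8.098
  Cl⁻ term: 0.102·381.4^0.62·exp(0.033·93+0.04·26.2) = 249.5
  r_corr = 8.098 + 249.5 = 257.6 μm/a
258 μm/a falls in (200, 700] for carbon steel → category CX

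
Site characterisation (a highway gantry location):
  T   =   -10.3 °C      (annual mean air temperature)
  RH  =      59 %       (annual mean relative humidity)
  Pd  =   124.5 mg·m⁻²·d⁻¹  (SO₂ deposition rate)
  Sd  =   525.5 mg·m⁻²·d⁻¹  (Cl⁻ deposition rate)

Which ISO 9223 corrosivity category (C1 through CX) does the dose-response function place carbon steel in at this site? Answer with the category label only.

carbon steel: temperature factor f = +0.150·(-20.3) = -3.0450
  Pd branch = 1.77·Pd^0.52·e^(0.02·RH+f) = 3.369 μm/a
  Cl⁻ term: 0.102·525.5^0.62·exp(0.033·59+0.04·-10.3) = 23.01
  r_corr = 3.369 + 23.01 = 26.38 μm/a
Category bounds: 25…50 μm/a bracket r_corr ⇒ C3

C3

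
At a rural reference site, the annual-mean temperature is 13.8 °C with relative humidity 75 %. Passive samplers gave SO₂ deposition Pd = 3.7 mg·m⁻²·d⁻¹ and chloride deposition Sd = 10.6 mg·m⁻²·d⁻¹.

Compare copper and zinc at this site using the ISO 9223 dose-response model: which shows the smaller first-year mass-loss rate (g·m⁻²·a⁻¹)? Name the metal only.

zinc

copper: T>10 °C ⇒ hinge -0.080·(13.8−10) = -0.3040
  sulphur-dioxide contribution → 0.4589 μm/a
  chloride contribution → 0.5673 μm/a
  ⇒ r_corr(copper) = 1.026 μm/a
  mass loss = 1.026 μm/a × 8.96 g/cm³ = 9.195 g·m⁻²·a⁻¹
zinc: f(T) = -0.071·(T−10) [T>10 °C] = -0.2698
  sulphur-dioxide contribution → 0.5517 μm/a
  chloride contribution → 0.3958 μm/a
  total first-year rate 0.9475 μm/a
  mass loss = 0.9475 μm/a × 7.14 g/cm³ = 6.765 g·m⁻²·a⁻¹
Ordering by g·m⁻²·a⁻¹: copper (9.2) > zinc (6.77)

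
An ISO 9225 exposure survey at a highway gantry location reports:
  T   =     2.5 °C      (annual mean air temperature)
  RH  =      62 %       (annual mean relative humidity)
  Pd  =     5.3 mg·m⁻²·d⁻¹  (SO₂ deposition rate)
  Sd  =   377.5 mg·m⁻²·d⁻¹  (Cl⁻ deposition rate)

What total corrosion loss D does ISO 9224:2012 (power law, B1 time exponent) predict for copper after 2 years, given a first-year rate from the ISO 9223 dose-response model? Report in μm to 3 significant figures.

copper: f(T) = +0.126·(T−10) [T≤10 °C] = -0.9450
  Pd branch = 0.0053·Pd^0.26·e^(0.059·RH+f) = 0.1233 μm/a
  Sd branch = 0.01025·Sd^0.27·e^(0.036·RH+0.049·T) = 0.5358 μm/a
  sum: 0.1233 + 0.5358 → r_corr = 0.6591 μm/a
Long-term exponent b (ISO 9224 Table 2, B1) = 0.667
  D(2) = 0.6591 × 2^0.667 = 0.6591 × 1.588 = 1.047 μm

D(2) = 1.05 μm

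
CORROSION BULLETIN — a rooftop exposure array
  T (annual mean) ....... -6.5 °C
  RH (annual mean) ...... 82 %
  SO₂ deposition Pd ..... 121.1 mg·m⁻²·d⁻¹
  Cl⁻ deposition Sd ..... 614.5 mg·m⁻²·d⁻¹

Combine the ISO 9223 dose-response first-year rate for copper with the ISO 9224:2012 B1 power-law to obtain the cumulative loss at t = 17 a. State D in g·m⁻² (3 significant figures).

D(17) = 65.2 g·m⁻²

copper: T≤10 °C ⇒ hinge +0.126·(-6.5−10) = -2.0790
  sulphur-dioxide contribution → 0.2911 μm/a
  chloride contribution → 0.8079 μm/a
  total first-year rate 1.099 μm/a
ISO 9224: D(t) = r_corr · t^b with b = 0.667 (copper, B1)
  D(17) = 1.099 × 17^0.667 = 1.099 × 6.618 = 7.273 μm
  Mass loss = 7.273 μm × 8.96 g/cm³ = 65.17 g·m⁻²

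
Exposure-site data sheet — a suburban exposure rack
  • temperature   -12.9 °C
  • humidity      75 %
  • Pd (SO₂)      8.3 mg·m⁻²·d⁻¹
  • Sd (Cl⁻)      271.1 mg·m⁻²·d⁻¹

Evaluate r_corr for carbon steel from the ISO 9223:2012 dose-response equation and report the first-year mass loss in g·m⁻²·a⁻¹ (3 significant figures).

carbon steel: T≤10 °C ⇒ hinge +0.150·(-12.9−10) = -3.4350
  sulphur-dioxide contribution → 0.7683 μm/a
  chloride contribution → 23.33 μm/a
  total first-year rate 24.1 μm/a
Convert to mass loss: 24.1 μm/a × 7.85 g/cm³ = 189.2 g·m⁻²·a⁻¹

r_corr = 189 g·m⁻²·a⁻¹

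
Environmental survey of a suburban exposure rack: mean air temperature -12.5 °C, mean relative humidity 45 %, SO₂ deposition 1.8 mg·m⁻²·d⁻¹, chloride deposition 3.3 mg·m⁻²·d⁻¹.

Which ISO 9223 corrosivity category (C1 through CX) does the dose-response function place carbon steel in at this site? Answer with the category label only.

C1

carbon steel: f(T) = +0.150·(T−10) [T≤10 °C] = -3.3750
  Pd branch = 1.77·Pd^0.52·e^(0.02·RH+f) = 0.2022 μm/a
  Sd branch = 0.102·Sd^0.62·e^(0.033·RH+0.04·T) = 0.5726 μm/a
  r_corr = 0.2022 + 0.5726 = 0.7748 μm/a
0.775 μm/a falls in (0, 1.3] for carbon steel → category C1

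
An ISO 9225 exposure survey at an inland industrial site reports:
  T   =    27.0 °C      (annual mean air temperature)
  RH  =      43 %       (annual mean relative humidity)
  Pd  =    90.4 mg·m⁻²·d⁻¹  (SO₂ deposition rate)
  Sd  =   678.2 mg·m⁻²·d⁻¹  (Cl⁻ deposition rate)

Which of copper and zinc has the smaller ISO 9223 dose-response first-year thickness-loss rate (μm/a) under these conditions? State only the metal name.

copper

copper: f(T) = -0.080·(T−10) [T>10 °C] = -1.3600
  sulphur-dioxide contribution → 0.05547 μm/a
  chloride contribution → 1.052 μm/a
  ⇒ r_corr(copper) = 1.108 μm/a
zinc: f(T) = -0.071·(T−10) [T>10 °C] = -1.2070
  sulphur-dioxide contribution → 0.2024 μm/a
  chloride contribution → 10.07 μm/a
  total first-year rate 10.27 μm/a
Ordering by μm/a: zinc (10.3) > copper (1.11)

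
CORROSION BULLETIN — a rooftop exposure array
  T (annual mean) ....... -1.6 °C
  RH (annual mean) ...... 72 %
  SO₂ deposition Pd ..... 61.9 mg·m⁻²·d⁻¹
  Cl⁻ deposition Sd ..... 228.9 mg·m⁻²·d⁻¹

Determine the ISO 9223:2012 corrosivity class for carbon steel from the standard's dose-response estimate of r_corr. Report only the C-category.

C3

carbon steel: T≤10 °C ⇒ hinge +0.150·(-1.6−10) = -1.7400
  SO₂ term: 1.77·61.9^0.52·exp(0.02·72-1.7400) = 11.2
  Cl⁻ term: 0.102·228.9^0.62·exp(0.033·72+0.04·-1.6) = 29.9
  r_corr = 11.2 + 29.9 = 41.1 μm/a
41.1 μm/a falls in (25, 50] for carbon steel → category C3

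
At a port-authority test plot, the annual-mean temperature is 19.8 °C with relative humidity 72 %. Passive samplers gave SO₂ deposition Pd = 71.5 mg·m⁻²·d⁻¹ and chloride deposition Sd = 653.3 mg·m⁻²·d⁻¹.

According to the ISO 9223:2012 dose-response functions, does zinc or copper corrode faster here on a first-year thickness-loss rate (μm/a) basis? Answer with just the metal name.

zinc: f(T) = -0.071·(T−10) [T>10 °C] = -0.6958
  sulphur-dioxide contribution → 1.155 μm/a
  chloride contribution → 6.741 μm/a
  total first-year rate 7.896 μm/a
copper: f(T) = -0.080·(T−10) [T>10 °C] = -0.7840
  sulphur-dioxide contribution → 0.5138 μm/a
  chloride contribution → 2.079 μm/a
  ⇒ r_corr(copper) = 2.593 μm/a
Ordering by μm/a: zinc (7.9) > copper (2.59)

zinc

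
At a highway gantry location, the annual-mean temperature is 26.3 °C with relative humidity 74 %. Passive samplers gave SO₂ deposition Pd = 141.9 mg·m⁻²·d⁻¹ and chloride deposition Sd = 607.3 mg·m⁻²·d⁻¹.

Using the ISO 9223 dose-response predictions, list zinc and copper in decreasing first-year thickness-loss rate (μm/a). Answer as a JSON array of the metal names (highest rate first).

["zinc", "copper"]

zinc: T>10 °C ⇒ hinge -0.071·(26.3−10) = -1.1573
  Pd branch = 0.0129·Pd^0.44·e^(0.046·RH+f) = 1.079 μm/a
  Cl⁻ term: 0.0175·607.3^0.57·exp(0.008·74+0.085·26.3) = 11.42
  r_corr = 1.079 + 11.42 = 12.5 μm/a
copper: T>10 °C ⇒ hinge -0.080·(26.3−10) = -1.3040
  Pd branch = 0.0053·Pd^0.26·e^(0.059·RH+f) = 0.4108 μm/a
  Cl⁻ term: 0.01025·607.3^0.27·exp(0.036·74+0.049·26.3) = 3.012
  r_corr = 0.4108 + 3.012 = 3.423 μm/a
Ordering by μm/a: zinc (12.5) > copper (3.42)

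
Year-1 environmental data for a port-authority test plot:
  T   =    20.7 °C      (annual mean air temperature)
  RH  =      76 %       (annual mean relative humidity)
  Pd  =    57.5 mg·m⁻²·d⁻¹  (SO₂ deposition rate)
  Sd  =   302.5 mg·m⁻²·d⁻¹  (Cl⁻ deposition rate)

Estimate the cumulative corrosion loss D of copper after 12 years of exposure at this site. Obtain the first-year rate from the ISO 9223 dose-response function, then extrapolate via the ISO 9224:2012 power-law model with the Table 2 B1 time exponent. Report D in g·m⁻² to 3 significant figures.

copper: temperature factor f = -0.080·(10.7) = -0.8560
  SO₂ term: 0.0053·57.5^0.26·exp(0.059·76-0.8560) = 0.572
  Cl⁻ term: 0.01025·302.5^0.27·exp(0.036·76+0.049·20.7) = 2.038
  sum: 0.572 + 2.038 → r_corr = 2.61 μm/a
Long-term exponent b (ISO 9224 Table 2, B1) = 0.667
  D(12) = 2.61 × 12^0.667 = 2.61 × 5.246 = 13.69 μm
  Mass loss = 13.69 μm × 8.96 g/cm³ = 122.7 g·m⁻²

D(12) = 123 g·m⁻²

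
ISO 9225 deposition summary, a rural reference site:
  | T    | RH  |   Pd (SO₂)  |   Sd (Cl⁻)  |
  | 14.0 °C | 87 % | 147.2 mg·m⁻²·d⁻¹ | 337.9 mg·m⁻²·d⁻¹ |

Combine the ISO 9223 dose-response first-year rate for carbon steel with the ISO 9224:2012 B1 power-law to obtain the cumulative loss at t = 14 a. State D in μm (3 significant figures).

D(14) = 896 μm

carbon steel: f(T) = -0.054·(T−10) [T>10 °C] = -0.2160
  SO₂ term: 1.77·147.2^0.52·exp(0.02·87-0.2160) = 108.9
  Cl⁻ term: 0.102·337.9^0.62·exp(0.033·87+0.04·14.0) = 116.6
  r_corr = 108.9 + 116.6 = 225.5 μm/a
ISO 9224: D(t) = r_corr · t^b with b = 0.523 (carbon steel, B1)
  D(14) = 225.5 × 14^0.523 = 225.5 × 3.976 = 896.5 μm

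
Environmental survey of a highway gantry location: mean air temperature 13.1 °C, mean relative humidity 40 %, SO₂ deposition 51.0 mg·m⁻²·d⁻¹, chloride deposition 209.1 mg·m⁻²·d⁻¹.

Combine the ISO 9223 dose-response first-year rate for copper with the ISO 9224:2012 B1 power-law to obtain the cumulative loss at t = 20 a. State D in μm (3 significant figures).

copper: temperature factor f = -0.080·(3.1) = -0.2480
  Pd branch = 0.0053·Pd^0.26·e^(0.059·RH+f) = 0.1218 μm/a
  Sd branch = 0.01025·Sd^0.27·e^(0.036·RH+0.049·T) = 0.3478 μm/a
  sum: 0.1218 + 0.3478 → r_corr = 0.4696 μm/a
Power-law: D(20) = r_corr · 20^0.667
  D(20) = 0.4696 × 20^0.667 = 0.4696 × 7.375 = 3.463 μm

D(20) = 3.46 μm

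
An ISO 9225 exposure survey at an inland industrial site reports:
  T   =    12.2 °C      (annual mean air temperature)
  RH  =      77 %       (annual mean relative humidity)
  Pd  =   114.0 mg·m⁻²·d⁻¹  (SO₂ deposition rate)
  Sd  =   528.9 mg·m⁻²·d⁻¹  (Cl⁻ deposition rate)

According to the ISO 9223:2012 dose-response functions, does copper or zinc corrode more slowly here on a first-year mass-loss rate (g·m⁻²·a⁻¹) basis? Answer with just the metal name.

copper

copper: f(T) = -0.080·(T−10) [T>10 °C] = -0.1760
  SO₂ term: 0.0053·114.0^0.26·exp(0.059·77-0.1760) = 1.431
  Sd branch = 0.01025·Sd^0.27·e^(0.036·RH+0.049·T) = 1.62 μm/a
  r_corr = 1.431 + 1.62 = 3.051 μm/a
  mass loss = 3.051 μm/a × 8.96 g/cm³ = 27.34 g·m⁻²·a⁻¹
zinc: T>10 °C ⇒ hinge -0.071·(12.2−10) = -0.1562
  SO₂ term: 0.0129·114.0^0.44·exp(0.046·77-0.1562) = 3.062
  Sd branch = 0.0175·Sd^0.57·e^(0.008·RH+0.085·T) = 3.26 μm/a
  sum: 3.062 + 3.26 → r_corr = 6.323 μm/a
  mass loss = 6.323 μm/a × 7.14 g/cm³ = 45.14 g·m⁻²·a⁻¹
Ordering by g·m⁻²·a⁻¹: zinc (45.1) > copper (27.3)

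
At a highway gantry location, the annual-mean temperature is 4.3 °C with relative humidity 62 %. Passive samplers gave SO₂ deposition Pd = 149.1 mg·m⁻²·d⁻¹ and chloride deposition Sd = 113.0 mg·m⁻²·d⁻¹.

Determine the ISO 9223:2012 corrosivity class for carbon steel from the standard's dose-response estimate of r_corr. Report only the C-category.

carbon steel: T≤10 °C ⇒ hinge +0.150·(4.3−10) = -0.8550
  sulphur-dioxide contribution → 35.11 μm/a
  chloride contribution → 17.57 μm/a
  ⇒ r_corr(carbon steel) = 52.68 μm/a
Category bounds: 50…80 μm/a bracket r_corr ⇒ C4

C4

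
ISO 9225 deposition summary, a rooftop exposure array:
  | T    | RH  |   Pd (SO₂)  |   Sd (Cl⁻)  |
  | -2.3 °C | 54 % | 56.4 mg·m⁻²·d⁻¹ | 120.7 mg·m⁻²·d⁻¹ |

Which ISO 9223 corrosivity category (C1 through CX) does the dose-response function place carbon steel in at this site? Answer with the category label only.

C2

carbon steel: T≤10 °C ⇒ hinge +0.150·(-2.3−10) = -1.8450
  sulphur-dioxide contribution → 6.705 μm/a
  chloride contribution → 10.79 μm/a
  total first-year rate 17.5 μm/a
ISO 9223 Table 2 (carbon steel): 1.3 < 17.5 ≤ 25 μm/a ⇒ C2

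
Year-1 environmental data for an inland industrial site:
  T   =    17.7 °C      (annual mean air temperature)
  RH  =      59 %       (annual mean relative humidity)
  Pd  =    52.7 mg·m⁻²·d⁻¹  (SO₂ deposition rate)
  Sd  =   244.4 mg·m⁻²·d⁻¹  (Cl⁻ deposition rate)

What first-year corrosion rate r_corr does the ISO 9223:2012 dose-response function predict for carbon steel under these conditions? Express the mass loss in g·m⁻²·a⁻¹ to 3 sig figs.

r_corr = 579 g·m⁻²·a⁻¹

carbon steel: f(T) = -0.054·(T−10) [T>10 °C] = -0.4158
  sulphur-dioxide contribution → 29.87 μm/a
  chloride contribution → 43.88 μm/a
  total first-year rate 73.75 μm/a
Convert to mass loss: 73.75 μm/a × 7.85 g/cm³ = 578.9 g·m⁻²·a⁻¹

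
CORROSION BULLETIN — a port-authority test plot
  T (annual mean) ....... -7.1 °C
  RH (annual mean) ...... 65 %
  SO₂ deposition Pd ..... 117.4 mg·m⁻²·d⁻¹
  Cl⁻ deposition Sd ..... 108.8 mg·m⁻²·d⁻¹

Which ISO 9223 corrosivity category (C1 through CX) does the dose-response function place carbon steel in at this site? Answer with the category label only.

carbon steel: f(T) = +0.150·(T−10) [T≤10 °C] = -2.5650
  Pd branch = 1.77·Pd^0.52·e^(0.02·RH+f) = 5.954 μm/a
  Sd branch = 0.102·Sd^0.62·e^(0.033·RH+0.04·T) = 12.01 μm/a
  sum: 5.954 + 12.01 → r_corr = 17.96 μm/a
ISO 9223 Table 2 (carbon steel): 1.3 < 18 ≤ 25 μm/a ⇒ C2

C2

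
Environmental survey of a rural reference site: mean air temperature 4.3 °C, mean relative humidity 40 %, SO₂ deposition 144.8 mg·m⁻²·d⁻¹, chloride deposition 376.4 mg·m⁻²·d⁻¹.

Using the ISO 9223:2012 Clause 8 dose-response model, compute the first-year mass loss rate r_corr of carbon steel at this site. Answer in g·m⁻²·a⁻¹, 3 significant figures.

r_corr = 316 g·m⁻²·a⁻¹

carbon steel: temperature factor f = +0.150·(-5.7) = -0.8550
  Pd branch = 1.77·Pd^0.52·e^(0.02·RH+f) = 22.27 μm/a
  Cl⁻ term: 0.102·376.4^0.62·exp(0.033·40+0.04·4.3) = 17.93
  sum: 22.27 + 17.93 → r_corr = 40.19 μm/a
Convert to mass loss: 40.19 μm/a × 7.85 g/cm³ = 315.5 g·m⁻²·a⁻¹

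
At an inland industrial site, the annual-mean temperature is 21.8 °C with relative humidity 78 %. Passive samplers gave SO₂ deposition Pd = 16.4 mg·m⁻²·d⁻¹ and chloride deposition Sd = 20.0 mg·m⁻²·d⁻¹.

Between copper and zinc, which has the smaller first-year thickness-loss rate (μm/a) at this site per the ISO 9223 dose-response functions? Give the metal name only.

copper: f(T) = -0.080·(T−10) [T>10 °C] = -0.9440
  sulphur-dioxide contribution → 0.4254 μm/a
  chloride contribution → 1.11 μm/a
  ⇒ r_corr(copper) = 1.536 μm/a
zinc: f(T) = -0.071·(T−10) [T>10 °C] = -0.8378
  sulphur-dioxide contribution → 0.6911 μm/a
  chloride contribution → 1.149 μm/a
  ⇒ r_corr(zinc) = 1.84 μm/a
Ordering by μm/a: zinc (1.84) > copper (1.54)

copper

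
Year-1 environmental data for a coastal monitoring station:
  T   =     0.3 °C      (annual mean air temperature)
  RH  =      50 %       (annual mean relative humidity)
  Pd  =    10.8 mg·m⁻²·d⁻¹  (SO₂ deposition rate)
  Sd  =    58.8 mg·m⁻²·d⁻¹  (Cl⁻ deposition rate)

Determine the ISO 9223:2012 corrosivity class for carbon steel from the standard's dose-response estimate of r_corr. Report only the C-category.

carbon steel: temperature factor f = +0.150·(-9.7) = -1.4550
  Pd branch = 1.77·Pd^0.52·e^(0.02·RH+f) = 3.87 μm/a
  Sd branch = 0.102·Sd^0.62·e^(0.033·RH+0.04·T) = 6.721 μm/a
  r_corr = 3.87 + 6.721 = 10.59 μm/a
10.6 μm/a falls in (1.3, 25] for carbon steel → category C2

C2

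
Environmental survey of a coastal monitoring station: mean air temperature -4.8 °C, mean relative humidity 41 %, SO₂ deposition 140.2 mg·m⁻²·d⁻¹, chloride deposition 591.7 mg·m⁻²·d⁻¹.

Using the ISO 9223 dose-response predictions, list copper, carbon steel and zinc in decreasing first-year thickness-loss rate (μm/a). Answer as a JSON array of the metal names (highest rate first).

copper: temperature factor f = +0.126·(-14.8) = -1.8648
  sulphur-dioxide contribution → 0.03335 μm/a
  chloride contribution → 0.1986 μm/a
  ⇒ r_corr(copper) = 0.232 μm/a
carbon steel: f(T) = +0.150·(T−10) [T≤10 °C] = -2.2200
  sulphur-dioxide contribution → 5.705 μm/a
  chloride contribution → 17.04 μm/a
  ⇒ r_corr(carbon steel) = 22.75 μm/a
zinc: f(T) = +0.038·(T−10) [T≤10 °C] = -0.5624
  sulphur-dioxide contribution → 0.4266 μm/a
  chloride contribution → 0.6143 μm/a
  ⇒ r_corr(zinc) = 1.041 μm/a
Ordering by μm/a: carbon steel (22.7) > zinc (1.04) > copper (0.232)

["carbon steel", "zinc", "copper"]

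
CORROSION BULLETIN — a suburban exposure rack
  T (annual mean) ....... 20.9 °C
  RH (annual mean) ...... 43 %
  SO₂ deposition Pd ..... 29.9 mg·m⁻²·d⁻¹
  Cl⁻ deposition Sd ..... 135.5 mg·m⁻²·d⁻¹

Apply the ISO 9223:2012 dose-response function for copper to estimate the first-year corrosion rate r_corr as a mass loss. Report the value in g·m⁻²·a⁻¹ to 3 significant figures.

r_corr = 5.13 g·m⁻²·a⁻¹

copper: temperature factor f = -0.080·(10.9) = -0.8720
  SO₂ term: 0.0053·29.9^0.26·exp(0.059·43-0.8720) = 0.06777
  Sd branch = 0.01025·Sd^0.27·e^(0.036·RH+0.049·T) = 0.5051 μm/a
  r_corr = 0.06777 + 0.5051 = 0.5729 μm/a
Convert to mass loss: 0.5729 μm/a × 8.96 g/cm³ = 5.133 g·m⁻²·a⁻¹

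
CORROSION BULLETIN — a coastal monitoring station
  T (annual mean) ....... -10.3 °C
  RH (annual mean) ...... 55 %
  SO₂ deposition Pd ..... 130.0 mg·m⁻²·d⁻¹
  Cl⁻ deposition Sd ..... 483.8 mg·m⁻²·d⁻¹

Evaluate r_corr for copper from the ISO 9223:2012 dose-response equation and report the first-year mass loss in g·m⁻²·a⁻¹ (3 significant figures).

copper: T≤10 °C ⇒ hinge +0.126·(-10.3−10) = -2.5578
  SO₂ term: 0.0053·130.0^0.26·exp(0.059·55-2.5578) = 0.03735
  Cl⁻ term: 0.01025·483.8^0.27·exp(0.036·55+0.049·-10.3) = 0.2378
  sum: 0.03735 + 0.2378 → r_corr = 0.2752 μm/a
Convert to mass loss: 0.2752 μm/a × 8.96 g/cm³ = 2.466 g·m⁻²·a⁻¹

r_corr = 2.47 g·m⁻²·a⁻¹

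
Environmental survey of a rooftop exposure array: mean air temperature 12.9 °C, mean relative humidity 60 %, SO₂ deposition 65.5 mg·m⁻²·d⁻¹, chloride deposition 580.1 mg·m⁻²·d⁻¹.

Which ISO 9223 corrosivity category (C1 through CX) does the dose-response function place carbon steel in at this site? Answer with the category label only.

carbon steel: f(T) = -0.054·(T−10) [T>10 °C] = -0.1566
  SO₂ term: 1.77·65.5^0.52·exp(0.02·60-0.1566) = 44.21
  Cl⁻ term: 0.102·580.1^0.62·exp(0.033·60+0.04·12.9) = 63.97
  sum: 44.21 + 63.97 → r_corr = 108.2 μm/a
Category bounds: 80…200 μm/a bracket r_corr ⇒ C5

C5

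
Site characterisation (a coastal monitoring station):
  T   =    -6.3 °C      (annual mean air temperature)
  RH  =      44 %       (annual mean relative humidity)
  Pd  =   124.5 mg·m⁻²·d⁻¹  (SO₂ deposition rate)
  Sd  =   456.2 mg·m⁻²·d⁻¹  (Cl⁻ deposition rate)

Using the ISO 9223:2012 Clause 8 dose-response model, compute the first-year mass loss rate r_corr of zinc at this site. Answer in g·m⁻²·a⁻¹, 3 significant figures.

r_corr = 6.54 g·m⁻²·a⁻¹

zinc: T≤10 °C ⇒ hinge +0.038·(-6.3−10) = -0.6194
  sulphur-dioxide contribution → 0.439 μm/a
  chloride contribution → 0.4776 μm/a
  total first-year rate 0.9166 μm/a
Convert to mass loss: 0.9166 μm/a × 7.14 g/cm³ = 6.545 g·m⁻²·a⁻¹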